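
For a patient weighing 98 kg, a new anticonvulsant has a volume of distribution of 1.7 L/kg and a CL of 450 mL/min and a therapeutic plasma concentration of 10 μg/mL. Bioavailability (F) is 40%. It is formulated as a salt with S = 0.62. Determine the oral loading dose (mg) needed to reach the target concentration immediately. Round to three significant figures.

Vd = 1.7 L/kg × 98 kg = 166.6 L
LD = Vd × C / F / S = 166.6 × 10.00 / 0.4 / 0.62 = 6718 mg

6720 mg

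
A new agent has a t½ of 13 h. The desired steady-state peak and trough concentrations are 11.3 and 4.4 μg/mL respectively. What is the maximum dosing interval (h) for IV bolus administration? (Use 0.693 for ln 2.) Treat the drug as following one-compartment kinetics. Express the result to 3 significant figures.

k = 0.693 / t½ = 0.693 / 13 = 0.05331 h⁻¹
Between IV bolus doses, concentration decays as C = C₀·e^(−kτ), so C_peak/C_trough = e^(kτ).
τ_max = ln(C_peak/C_trough) / k = ln(11.3/4.4) / 0.05331 = 0.9432 / 0.05331 = 17.69 h

17.7 h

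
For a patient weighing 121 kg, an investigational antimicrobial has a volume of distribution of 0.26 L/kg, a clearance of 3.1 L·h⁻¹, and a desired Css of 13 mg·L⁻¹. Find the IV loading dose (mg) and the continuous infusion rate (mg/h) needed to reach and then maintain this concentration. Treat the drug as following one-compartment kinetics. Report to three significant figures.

Vd = 0.26 L/kg × 121 kg = 31.46 L
LD = Vd · C_target = 31.46 × 13 = 409.0 mg
Maintenance: replace elimination → rate = CL × Css = 3.100 × 13 = 40.30 mg/h

(a) 409 mg; (b) 40.3 mg/h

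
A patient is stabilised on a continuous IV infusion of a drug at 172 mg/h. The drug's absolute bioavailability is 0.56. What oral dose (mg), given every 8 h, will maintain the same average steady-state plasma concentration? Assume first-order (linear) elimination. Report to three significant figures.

To maintain the same Css, the systemic dosing rate must be unchanged: F·D/τ = infusion rate.
D = rate × τ / F = 172 × 8 / 0.56 = 2457 mg

2460 mg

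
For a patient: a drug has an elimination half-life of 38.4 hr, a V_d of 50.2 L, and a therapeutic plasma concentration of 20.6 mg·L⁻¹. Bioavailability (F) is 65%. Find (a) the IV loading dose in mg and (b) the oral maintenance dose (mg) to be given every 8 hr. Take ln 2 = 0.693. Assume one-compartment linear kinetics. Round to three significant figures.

(a) 1030 mg; (b) 230 mg

LD = Vd × C = 50.20 × 20.6 = 1034 mg
CL = 0.693 × Vd / t½ = 0.693 × 50.20 / 38.4 = 0.9060 L/h
D = CL × Css × τ / F = 0.9060 × 20.6 × 8 / 0.65 = 229.7 mg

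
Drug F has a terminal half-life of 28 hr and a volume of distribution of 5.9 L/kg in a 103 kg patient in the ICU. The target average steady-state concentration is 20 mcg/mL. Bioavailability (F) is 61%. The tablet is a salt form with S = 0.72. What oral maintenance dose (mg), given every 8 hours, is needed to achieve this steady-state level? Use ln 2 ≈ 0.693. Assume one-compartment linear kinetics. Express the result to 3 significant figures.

Vd(total) = 103 kg × 5.9 L/kg = 607.7 L
CL = 0.693 × Vd / t½ = 0.693 × 607.7 / 28 = 15.04 L/h
D = CL × Css × τ / F / S = 15.04 × 20 × 8 / 0.61 / 0.72 = 5479 mg

5480 mg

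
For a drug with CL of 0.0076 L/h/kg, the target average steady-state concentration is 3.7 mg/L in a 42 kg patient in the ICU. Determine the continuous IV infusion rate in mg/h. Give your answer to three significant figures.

CL = 0.0076 L/h/kg × 42 kg = 0.3192 L/h
Infusion rate = CL · Css = 0.3192 L/h × 3.7 mg/L = 1.181 mg/h

1.18 mg/h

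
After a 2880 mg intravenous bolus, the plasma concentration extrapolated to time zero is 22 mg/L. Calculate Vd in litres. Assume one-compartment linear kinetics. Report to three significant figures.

Immediately after an IV bolus, C₀ = Dose / Vd, so Vd = Dose / C₀.
Vd = 2880 / 22 = 130.9 L

131 L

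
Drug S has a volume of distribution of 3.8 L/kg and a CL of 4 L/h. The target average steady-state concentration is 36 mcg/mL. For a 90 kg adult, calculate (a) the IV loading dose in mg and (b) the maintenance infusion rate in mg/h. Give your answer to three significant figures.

(a) 12300 mg; (b) 144 mg/h

Vd = 3.8 L/kg × 90 kg = 342.0 L
Loading: fill Vd to C_target → 342.0 L × 36 mg/L = 12310 mg
Maintenance: replace elimination → rate = CL × Css = 4.000 × 36 = 144.0 mg/h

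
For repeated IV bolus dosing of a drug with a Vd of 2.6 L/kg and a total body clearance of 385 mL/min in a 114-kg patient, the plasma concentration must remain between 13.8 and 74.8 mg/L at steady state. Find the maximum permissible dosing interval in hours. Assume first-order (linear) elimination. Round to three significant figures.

21.7 h

Vd = 2.6 L/kg × 114 kg = 296.4 L
CL = 385 mL/min = 385 × 0.06 = 23.10 L/h
k = CL / Vd = 23.10 / 296.4 = 0.07794 h⁻¹
Between IV bolus doses, concentration decays as C = C₀·e^(−kτ), so C_peak/C_trough = e^(kτ).
τ_max = ln(C_peak/C_trough) / k = ln(74.8/13.8) / 0.07794 = 1.690 / 0.07794 = 21.68 h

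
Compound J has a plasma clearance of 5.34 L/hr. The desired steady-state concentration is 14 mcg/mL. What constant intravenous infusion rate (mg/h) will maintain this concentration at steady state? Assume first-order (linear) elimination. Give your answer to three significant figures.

74.8 mg/h

R₀ = 5.340 × 14 = 74.76 mg/h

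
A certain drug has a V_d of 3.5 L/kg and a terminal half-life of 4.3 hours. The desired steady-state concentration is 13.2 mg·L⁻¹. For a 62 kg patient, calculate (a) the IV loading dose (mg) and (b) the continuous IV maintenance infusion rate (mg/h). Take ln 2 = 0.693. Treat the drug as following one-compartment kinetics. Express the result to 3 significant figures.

Total Vd = 3.5 × 62 = 217.0 L
LD = Vd × C = 217.0 × 13.2 = 2864 mg
CL = 0.693 × Vd / t½ = 0.693 × 217.0 / 4.3 = 34.97 L/h
Infusion rate = CL × Css = 34.97 × 13.2 = 461.6 mg/h

(a) 2860 mg; (b) 462 mg/h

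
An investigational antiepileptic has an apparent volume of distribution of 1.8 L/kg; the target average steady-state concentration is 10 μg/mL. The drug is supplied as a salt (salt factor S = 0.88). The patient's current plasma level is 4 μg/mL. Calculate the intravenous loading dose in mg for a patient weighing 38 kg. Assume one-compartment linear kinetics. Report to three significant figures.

Total Vd = 1.8 × 38 = 68.40 L
Concentration deficit ΔC = 10 − 4 = 6.000 mg/L
LD = Vd × ΔC / S = 68.40 × 6.000 / 0.88 = 466.4 mg

466 mg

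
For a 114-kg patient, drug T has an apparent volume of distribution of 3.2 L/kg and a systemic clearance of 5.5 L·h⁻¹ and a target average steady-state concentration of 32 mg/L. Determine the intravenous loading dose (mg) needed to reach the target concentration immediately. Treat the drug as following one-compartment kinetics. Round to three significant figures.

Total Vd = 3.2 × 114 = 364.8 L
The loading dose fills Vd to the target concentration.
LD = Vd × C = 364.8 × 32.00 = 11670 mg

11700 mg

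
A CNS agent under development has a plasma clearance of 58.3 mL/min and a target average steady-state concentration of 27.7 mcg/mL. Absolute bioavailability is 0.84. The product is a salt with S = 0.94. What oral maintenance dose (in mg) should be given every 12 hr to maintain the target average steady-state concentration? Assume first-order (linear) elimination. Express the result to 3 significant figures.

Convert clearance: 58.3 mL/min × 60 min/h ÷ 1000 mL/L = 3.498 L/h
At steady state, dose per interval replaces the amount cleared in that interval: F·S·D/τ = CL·Css.
D = CL × Css × τ / F / S = 3.498 × 27.7 × 12 / 0.84 / 0.94 = 1473 mg

1470 mg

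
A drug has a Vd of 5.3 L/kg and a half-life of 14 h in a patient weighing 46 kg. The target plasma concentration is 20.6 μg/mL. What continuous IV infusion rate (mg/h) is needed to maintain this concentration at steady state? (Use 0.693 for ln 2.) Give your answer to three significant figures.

Total Vd = 5.3 × 46 = 243.8 L
k = 0.693/14 = 0.04950 h⁻¹, so CL = k·Vd = 0.04950 × 243.8 = 12.07 L/h
Infusion rate = CL × Css = 12.07 × 20.6 = 248.6 mg/h

249 mg/h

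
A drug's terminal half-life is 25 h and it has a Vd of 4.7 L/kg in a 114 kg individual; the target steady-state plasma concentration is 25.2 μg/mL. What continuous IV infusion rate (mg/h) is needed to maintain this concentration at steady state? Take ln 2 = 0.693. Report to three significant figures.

374 mg/h

Vd(total) = 114 kg × 4.7 L/kg = 535.8 L
CL = ln 2 · Vd / t½ = 0.693 × 535.8 / 25 = 14.85 L/h
Infusion rate = CL × Css = 14.85 × 25.2 = 374.2 mg/h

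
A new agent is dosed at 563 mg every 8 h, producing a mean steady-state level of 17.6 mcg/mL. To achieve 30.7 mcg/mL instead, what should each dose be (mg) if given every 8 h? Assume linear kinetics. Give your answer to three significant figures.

982 mg

For first-order elimination, Css ∝ F·D/(CL·τ); F and CL are unchanged, so Css ∝ D/τ.
D₂ = D₁ × (Css,target / Css,current) = 563 × 30.7/17.6 = 982.1 mg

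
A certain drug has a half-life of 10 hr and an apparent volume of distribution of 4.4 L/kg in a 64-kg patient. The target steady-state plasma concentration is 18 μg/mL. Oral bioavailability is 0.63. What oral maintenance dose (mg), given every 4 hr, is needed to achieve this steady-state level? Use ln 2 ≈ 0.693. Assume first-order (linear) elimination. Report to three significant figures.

2230 mg

Total Vd = 4.4 × 64 = 281.6 L
k = 0.693/10 = 0.06930 h⁻¹, so CL = k·Vd = 0.06930 × 281.6 = 19.51 L/h
D = CL × Css × τ / F = 19.51 × 18 × 4 / 0.63 = 2230 mg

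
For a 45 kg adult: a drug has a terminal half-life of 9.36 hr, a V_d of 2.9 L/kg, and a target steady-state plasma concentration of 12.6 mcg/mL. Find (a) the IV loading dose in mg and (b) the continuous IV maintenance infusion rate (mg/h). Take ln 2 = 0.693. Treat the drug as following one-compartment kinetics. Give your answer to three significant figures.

(a) 1640 mg; (b) 122 mg/h

Vd(total) = 45 kg × 2.9 L/kg = 130.5 L
LD = Vd × C = 130.5 × 12.6 = 1644 mg
CL = 0.693 × Vd / t½ = 0.693 × 130.5 / 9.36 = 9.662 L/h
Infusion rate = CL × Css = 9.662 × 12.6 = 121.7 mg/h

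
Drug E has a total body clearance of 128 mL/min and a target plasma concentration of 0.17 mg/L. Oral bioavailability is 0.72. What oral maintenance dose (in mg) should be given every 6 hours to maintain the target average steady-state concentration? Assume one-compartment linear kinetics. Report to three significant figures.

Convert clearance: 128 mL/min × 60 min/h ÷ 1000 mL/L = 7.680 L/h
D = CL × Css × τ / F = 7.680 × 0.17 × 6 / 0.72 = 10.88 mg

10.9 mg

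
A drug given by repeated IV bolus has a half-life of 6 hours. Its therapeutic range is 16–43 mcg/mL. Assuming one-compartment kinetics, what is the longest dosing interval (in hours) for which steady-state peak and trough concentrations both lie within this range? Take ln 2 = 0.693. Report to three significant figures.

k = 0.693 / t½ = 0.693 / 6 = 0.1155 h⁻¹
Between IV bolus doses, concentration decays as C = C₀·e^(−kτ), so C_peak/C_trough = e^(kτ).
τ_max = ln(C_peak/C_trough) / k = ln(43/16) / 0.1155 = 0.9886 / 0.1155 = 8.559 h

8.56 h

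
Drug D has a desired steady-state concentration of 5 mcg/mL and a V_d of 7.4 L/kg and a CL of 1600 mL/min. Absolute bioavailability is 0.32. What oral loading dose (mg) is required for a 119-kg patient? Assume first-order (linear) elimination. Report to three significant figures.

Vd(total) = 119 kg × 7.4 L/kg = 880.6 L
The loading dose fills Vd to the target concentration; clearance is irrelevant here.
LD = Vd × C / F = 880.6 × 5.000 / 0.32 = 13760 mg

13800 mg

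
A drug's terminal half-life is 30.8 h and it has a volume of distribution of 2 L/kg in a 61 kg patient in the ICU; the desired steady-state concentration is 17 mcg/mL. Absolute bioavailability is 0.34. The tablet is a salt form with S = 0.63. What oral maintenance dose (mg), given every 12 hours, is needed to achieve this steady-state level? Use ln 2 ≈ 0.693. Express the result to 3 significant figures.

2610 mg

Total Vd = 2 × 61 = 122.0 L
CL = 0.693 × Vd / t½ = 0.693 × 122.0 / 30.8 = 2.745 L/h
D = CL × Css × τ / F / S = 2.745 × 17 × 12 / 0.34 / 0.63 = 2614 mg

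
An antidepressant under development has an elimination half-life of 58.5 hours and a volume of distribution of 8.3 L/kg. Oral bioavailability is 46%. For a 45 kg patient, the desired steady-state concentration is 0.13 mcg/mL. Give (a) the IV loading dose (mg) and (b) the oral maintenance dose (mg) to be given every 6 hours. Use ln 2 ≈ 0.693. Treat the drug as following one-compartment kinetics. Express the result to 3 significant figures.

Vd = 8.3 L/kg × 45 kg = 373.5 L
LD = Vd × C = 373.5 × 0.13 = 48.56 mg
CL = 0.693 × Vd / t½ = 0.693 × 373.5 / 58.5 = 4.425 L/h
D = CL × Css × τ / F = 4.425 × 0.13 × 6 / 0.46 = 7.503 mg

(a) 48.6 mg; (b) 7.50 mg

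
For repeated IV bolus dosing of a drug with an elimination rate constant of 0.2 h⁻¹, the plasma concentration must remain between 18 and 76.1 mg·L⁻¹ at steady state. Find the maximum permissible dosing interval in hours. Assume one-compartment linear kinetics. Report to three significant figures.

Between IV bolus doses, concentration decays as C = C₀·e^(−kτ), so C_peak/C_trough = e^(kτ).
τ_max = ln(C_peak/C_trough) / k = ln(76.1/18) / 0.2000 = 1.442 / 0.2000 = 7.210 h

7.21 h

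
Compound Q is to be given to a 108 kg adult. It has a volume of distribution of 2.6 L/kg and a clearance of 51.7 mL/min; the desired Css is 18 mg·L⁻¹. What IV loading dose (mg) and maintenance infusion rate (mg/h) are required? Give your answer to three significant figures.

Vd = 2.6 L/kg × 108 kg = 280.8 L
Loading: fill Vd to C_target → 280.8 L × 18 mg/L = 5054 mg
CL = 51.7 mL/min = 51.7 × 0.06 = 3.102 L/h
Maintenance infusion rate = CL × Css = 3.102 × 18 = 55.84 mg/h

(a) 5050 mg; (b) 55.8 mg/h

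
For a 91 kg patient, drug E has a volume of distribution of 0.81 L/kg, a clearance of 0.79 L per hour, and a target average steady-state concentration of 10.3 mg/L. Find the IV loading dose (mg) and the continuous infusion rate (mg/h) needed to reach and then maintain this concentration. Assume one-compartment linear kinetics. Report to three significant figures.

Vd = 0.81 L/kg × 91 kg = 73.71 L
Loading dose = Vd × C = 73.71 × 10.3 = 759.2 mg
Maintenance: replace elimination → rate = CL × Css = 0.7900 × 10.3 = 8.137 mg/h

(a) 759 mg; (b) 8.14 mg/h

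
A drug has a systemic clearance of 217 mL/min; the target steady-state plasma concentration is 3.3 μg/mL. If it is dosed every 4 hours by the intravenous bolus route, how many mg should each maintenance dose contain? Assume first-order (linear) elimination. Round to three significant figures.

172 mg

CL = 217 mL/min × 60/1000 = 13.02 L/h
D = CL × Css × τ = 13.02 × 3.3 × 4 = 171.9 mg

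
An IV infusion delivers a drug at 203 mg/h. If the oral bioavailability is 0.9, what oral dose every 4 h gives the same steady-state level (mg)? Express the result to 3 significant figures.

To maintain the same Css, the systemic dosing rate must be unchanged: F·D/τ = infusion rate.
D = rate × τ / F = 203 × 4 / 0.9 = 902.2 mg

902 mg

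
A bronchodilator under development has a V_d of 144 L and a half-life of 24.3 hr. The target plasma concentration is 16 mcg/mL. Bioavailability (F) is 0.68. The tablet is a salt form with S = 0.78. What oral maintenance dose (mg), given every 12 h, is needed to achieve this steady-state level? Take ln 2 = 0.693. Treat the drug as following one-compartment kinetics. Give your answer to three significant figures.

1490 mg

CL = ln 2 · Vd / t½ = 0.693 × 144.0 / 24.3 = 4.107 L/h
D = CL × Css × τ / F / S = 4.107 × 16 × 12 / 0.68 / 0.78 = 1487 mg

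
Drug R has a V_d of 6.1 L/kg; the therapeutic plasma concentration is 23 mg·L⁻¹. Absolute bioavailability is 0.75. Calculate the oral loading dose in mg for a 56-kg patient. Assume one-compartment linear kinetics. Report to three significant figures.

10500 mg

Vd = 6.1 L/kg × 56 kg = 341.6 L
LD = Vd × C / F = 341.6 × 23.00 / 0.75 = 10480 mg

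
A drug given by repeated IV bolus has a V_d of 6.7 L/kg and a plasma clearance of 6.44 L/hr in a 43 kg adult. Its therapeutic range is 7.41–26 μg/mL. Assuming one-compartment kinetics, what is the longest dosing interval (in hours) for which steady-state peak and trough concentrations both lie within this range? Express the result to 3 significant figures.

Vd = 6.7 L/kg × 43 kg = 288.1 L
k = CL / Vd = 6.440 / 288.1 = 0.02235 h⁻¹
Between IV bolus doses, concentration decays as C = C₀·e^(−kτ), so C_peak/C_trough = e^(kτ).
τ_max = ln(C_peak/C_trough) / k = ln(26/7.41) / 0.02235 = 1.255 / 0.02235 = 56.15 h

56.2 h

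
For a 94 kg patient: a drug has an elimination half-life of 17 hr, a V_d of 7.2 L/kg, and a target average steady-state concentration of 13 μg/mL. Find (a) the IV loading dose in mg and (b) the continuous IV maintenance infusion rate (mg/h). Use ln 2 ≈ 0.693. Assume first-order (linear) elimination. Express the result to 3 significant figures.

Total Vd = 7.2 × 94 = 676.8 L
LD = Vd × C = 676.8 × 13 = 8798 mg
CL = 0.693 × Vd / t½ = 0.693 × 676.8 / 17 = 27.59 L/h
Infusion rate = CL × Css = 27.59 × 13 = 358.7 mg/h

(a) 8800 mg; (b) 359 mg/h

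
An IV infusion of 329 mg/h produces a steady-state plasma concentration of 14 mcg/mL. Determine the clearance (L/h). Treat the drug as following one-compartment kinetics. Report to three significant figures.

At steady state, infusion rate = CL × Css, so CL = rate / Css.
CL = 329 / 14 = 23.50 L/h

23.5 L/h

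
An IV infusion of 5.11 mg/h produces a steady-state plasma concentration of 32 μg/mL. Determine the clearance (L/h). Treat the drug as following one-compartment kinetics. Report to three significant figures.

0.160 L/h

At steady state, infusion rate = CL × Css, so CL = rate / Css.
CL = 5.11 / 32 = 0.1597 L/h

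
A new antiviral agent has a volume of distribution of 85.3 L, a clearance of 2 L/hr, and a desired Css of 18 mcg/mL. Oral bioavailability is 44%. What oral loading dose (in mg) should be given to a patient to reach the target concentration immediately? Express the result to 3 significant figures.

3490 mg

LD = Vd × C / F = 85.30 × 18.00 / 0.44 = 3490 mg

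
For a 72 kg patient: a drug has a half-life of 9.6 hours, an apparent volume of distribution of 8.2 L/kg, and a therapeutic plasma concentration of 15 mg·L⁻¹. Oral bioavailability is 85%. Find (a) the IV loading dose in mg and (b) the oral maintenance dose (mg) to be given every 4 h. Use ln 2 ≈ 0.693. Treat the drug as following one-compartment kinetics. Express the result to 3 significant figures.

Total Vd = 8.2 × 72 = 590.4 L
LD = Vd × C = 590.4 × 15 = 8856 mg
CL = 0.693 × Vd / t½ = 0.693 × 590.4 / 9.6 = 42.62 L/h
D = CL × Css × τ / F = 42.62 × 15 × 4 / 0.85 = 3008 mg

(a) 8860 mg; (b) 3010 mg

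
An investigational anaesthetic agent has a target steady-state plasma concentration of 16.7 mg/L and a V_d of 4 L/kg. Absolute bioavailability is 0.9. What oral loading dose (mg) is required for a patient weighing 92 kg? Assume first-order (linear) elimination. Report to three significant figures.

6830 mg

Total Vd = 4 × 92 = 368.0 L
The loading dose fills Vd to the target concentration.
LD = Vd × C / F = 368.0 × 16.70 / 0.9 = 6828 mg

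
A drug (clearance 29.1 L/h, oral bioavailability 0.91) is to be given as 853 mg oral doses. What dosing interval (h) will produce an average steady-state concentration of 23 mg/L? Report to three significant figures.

F·D/τ = CL·Css → τ = F·D / (CL·Css).
τ = 0.91 × 853 / (29.1 × 23) = 1.160 h

1.16 h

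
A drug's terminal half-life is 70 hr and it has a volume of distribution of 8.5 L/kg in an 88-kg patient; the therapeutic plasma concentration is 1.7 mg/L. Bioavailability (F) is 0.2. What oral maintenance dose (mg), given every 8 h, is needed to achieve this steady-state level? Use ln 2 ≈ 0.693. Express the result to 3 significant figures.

504 mg

Vd(total) = 88 kg × 8.5 L/kg = 748.0 L
k = 0.693/70 = 0.009900 h⁻¹, so CL = k·Vd = 0.009900 × 748.0 = 7.405 L/h
D = CL × Css × τ / F = 7.405 × 1.7 × 8 / 0.2 = 503.5 mg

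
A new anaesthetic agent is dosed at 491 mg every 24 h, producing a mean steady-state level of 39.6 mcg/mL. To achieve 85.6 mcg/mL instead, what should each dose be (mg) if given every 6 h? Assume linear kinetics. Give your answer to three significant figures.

For first-order elimination, Css ∝ F·D/(CL·τ); F and CL are unchanged, so Css ∝ D/τ.
D₂ = D₁ × (Css,target / Css,current) × (τ₂/τ₁) = 491 × (85.6/39.6) × (6/24) = 265.3 mg

265 mg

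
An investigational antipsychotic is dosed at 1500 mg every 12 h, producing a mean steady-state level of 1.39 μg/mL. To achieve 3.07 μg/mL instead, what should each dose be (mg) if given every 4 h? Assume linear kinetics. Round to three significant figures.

1100 mg

For first-order elimination, Css ∝ F·D/(CL·τ); F and CL are unchanged, so Css ∝ D/τ.
D₂ = D₁ × (Css,target / Css,current) × (τ₂/τ₁) = 1500 × (3.07/1.39) × (4/12) = 1104 mg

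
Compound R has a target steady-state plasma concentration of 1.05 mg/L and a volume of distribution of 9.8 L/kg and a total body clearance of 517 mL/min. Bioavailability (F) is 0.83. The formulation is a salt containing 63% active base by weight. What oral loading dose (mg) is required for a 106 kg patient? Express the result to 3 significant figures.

2090 mg

Total Vd = 9.8 × 106 = 1039 L
LD = Vd × C / F / S = 1039 × 1.050 / 0.83 / 0.63 = 2086 mg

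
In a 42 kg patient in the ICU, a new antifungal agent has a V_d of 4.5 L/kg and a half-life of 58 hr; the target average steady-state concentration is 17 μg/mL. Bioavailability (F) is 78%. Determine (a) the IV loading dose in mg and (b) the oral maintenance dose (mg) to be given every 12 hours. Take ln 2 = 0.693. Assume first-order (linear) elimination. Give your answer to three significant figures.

Vd = 4.5 L/kg × 42 kg = 189.0 L
LD = Vd × C = 189.0 × 17 = 3213 mg
CL = 0.693 × Vd / t½ = 0.693 × 189.0 / 58 = 2.258 L/h
D = CL × Css × τ / F = 2.258 × 17 × 12 / 0.78 = 590.6 mg

(a) 3210 mg; (b) 591 mg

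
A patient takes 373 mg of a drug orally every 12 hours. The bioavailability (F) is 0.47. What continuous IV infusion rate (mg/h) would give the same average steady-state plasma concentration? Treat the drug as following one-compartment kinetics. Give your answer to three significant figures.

14.6 mg/h

Equivalent systemic input: infusion rate = F·D/τ.
Rate = 0.47 × 373 / 12 = 14.61 mg/h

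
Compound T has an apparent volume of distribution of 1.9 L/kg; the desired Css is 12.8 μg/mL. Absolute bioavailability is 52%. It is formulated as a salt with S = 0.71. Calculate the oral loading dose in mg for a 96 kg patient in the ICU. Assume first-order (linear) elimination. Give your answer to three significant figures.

6320 mg

Total Vd = 1.9 × 96 = 182.4 L
LD = Vd × C / F / S = 182.4 × 12.80 / 0.52 / 0.71 = 6324 mg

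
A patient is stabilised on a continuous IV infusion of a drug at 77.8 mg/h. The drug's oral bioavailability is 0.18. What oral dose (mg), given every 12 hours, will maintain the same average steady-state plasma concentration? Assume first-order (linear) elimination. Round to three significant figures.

5190 mg

To maintain the same Css, the systemic dosing rate must be unchanged: F·D/τ = infusion rate.
D = rate × τ / F = 77.8 × 12 / 0.18 = 5187 mg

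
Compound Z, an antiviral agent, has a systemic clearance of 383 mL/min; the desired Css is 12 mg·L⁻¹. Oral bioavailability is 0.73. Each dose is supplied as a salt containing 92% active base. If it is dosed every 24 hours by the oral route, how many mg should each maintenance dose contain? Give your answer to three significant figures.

9850 mg

CL = 383 mL/min = 383 × 0.06 = 22.98 L/h
At steady state, dose per interval replaces the amount cleared in that interval: F·S·D/τ = CL·Css.
D = CL × Css × τ / F / S = 22.98 × 12 × 24 / 0.73 / 0.92 = 9854 mg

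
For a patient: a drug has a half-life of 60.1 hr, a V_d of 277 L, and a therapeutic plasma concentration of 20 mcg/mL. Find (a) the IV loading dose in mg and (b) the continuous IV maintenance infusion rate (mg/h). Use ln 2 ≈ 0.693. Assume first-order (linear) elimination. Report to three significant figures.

(a) 5540 mg; (b) 63.9 mg/h

LD = Vd × C = 277.0 × 20 = 5540 mg
CL = 0.693 × Vd / t½ = 0.693 × 277.0 / 60.1 = 3.194 L/h
Infusion rate = CL × Css = 3.194 × 20 = 63.88 mg/h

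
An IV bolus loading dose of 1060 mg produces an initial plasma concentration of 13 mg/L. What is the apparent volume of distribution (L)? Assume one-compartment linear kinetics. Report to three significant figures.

Immediately after an IV bolus, C₀ = Dose / Vd, so Vd = Dose / C₀.
Vd = 1060 / 13 = 81.54 L

81.5 L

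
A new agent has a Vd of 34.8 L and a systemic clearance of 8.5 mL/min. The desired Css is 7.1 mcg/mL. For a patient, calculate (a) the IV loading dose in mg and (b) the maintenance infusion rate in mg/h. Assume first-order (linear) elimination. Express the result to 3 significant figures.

(a) 247 mg; (b) 3.62 mg/h

Loading dose = Vd × C = 34.80 × 7.1 = 247.1 mg
Convert clearance: 8.5 mL/min × 60 min/h ÷ 1000 mL/L = 0.5100 L/h
Infusion rate = 0.5100 L/h × 7.1 mg/L = 3.621 mg/h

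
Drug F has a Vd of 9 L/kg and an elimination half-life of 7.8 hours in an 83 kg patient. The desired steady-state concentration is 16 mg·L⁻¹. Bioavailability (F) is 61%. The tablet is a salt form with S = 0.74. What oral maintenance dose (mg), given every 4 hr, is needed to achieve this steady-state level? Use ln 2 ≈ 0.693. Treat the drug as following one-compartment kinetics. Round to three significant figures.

9410 mg

Vd = 9 L/kg × 83 kg = 747.0 L
CL = ln 2 · Vd / t½ = 0.693 × 747.0 / 7.8 = 66.37 L/h
D = CL × Css × τ / F / S = 66.37 × 16 × 4 / 0.61 / 0.74 = 9410 mg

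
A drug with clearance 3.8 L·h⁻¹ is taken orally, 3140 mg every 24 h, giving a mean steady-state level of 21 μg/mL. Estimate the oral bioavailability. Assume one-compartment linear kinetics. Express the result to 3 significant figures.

0.610

F·D/τ = CL·Css at steady state → F = CL·Css·τ / D.
F = 3.8 × 21 × 24 / 3140 = 0.610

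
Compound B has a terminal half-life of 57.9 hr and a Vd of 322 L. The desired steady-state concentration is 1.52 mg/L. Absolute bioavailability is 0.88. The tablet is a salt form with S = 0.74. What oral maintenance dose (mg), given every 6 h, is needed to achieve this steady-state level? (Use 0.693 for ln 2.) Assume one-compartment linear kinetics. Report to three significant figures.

54.0 mg

k = 0.693/57.9 = 0.01197 h⁻¹, so CL = k·Vd = 0.01197 × 322.0 = 3.854 L/h
D = CL × Css × τ / F / S = 3.854 × 1.52 × 6 / 0.88 / 0.74 = 53.97 mg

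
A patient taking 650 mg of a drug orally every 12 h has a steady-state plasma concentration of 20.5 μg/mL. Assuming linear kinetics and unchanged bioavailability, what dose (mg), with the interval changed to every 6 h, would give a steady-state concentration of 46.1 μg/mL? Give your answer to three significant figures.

731 mg

With linear kinetics, Css is proportional to dose rate (D/τ) at fixed clearance.
D₂ = D₁ × (Css,target / Css,current) × (τ₂/τ₁) = 650 × (46.1/20.5) × (6/12) = 730.9 mg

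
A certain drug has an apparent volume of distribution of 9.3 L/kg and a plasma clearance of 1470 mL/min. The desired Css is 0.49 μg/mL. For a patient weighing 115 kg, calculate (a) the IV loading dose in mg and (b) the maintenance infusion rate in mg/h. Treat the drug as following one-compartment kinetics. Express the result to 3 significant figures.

Vd = 9.3 L/kg × 115 kg = 1070 L
Loading: fill Vd to C_target → 1070 L × 0.49 mg/L = 524.3 mg
CL = 1470 mL/min = 1470 × 0.06 = 88.20 L/h
Maintenance: replace elimination → rate = CL × Css = 88.20 × 0.49 = 43.22 mg/h

(a) 524 mg; (b) 43.2 mg/h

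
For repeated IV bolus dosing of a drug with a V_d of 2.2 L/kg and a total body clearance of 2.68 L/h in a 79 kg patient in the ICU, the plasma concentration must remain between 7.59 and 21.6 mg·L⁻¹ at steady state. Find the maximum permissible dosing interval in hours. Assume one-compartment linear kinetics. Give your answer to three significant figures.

Vd(total) = 79 kg × 2.2 L/kg = 173.8 L
k = CL / Vd = 2.680 / 173.8 = 0.01542 h⁻¹
Between IV bolus doses, concentration decays as C = C₀·e^(−kτ), so C_peak/C_trough = e^(kτ).
τ_max = ln(C_peak/C_trough) / k = ln(21.6/7.59) / 0.01542 = 1.046 / 0.01542 = 67.83 h

67.8 h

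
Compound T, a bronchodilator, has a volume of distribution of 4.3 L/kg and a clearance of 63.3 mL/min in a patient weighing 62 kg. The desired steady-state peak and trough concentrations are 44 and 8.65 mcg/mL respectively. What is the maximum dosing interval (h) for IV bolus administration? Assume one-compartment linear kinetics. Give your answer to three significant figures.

Vd = 4.3 L/kg × 62 kg = 266.6 L
CL = 63.3 mL/min × 60/1000 = 3.798 L/h
k = CL / Vd = 3.798 / 266.6 = 0.01425 h⁻¹
Between IV bolus doses, concentration decays as C = C₀·e^(−kτ), so C_peak/C_trough = e^(kτ).
τ_max = ln(C_peak/C_trough) / k = ln(44/8.65) / 0.01425 = 1.627 / 0.01425 = 114.2 h

114 h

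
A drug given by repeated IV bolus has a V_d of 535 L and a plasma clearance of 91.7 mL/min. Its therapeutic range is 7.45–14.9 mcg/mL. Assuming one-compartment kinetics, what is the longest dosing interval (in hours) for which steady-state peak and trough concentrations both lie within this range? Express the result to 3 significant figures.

CL = 91.7 mL/min × 60/1000 = 5.502 L/h
k = CL / Vd = 5.502 / 535.0 = 0.01028 h⁻¹
Between IV bolus doses, concentration decays as C = C₀·e^(−kτ), so C_peak/C_trough = e^(kτ).
τ_max = ln(C_peak/C_trough) / k = ln(14.9/7.45) / 0.01028 = 0.6931 / 0.01028 = 67.42 h

67.4 h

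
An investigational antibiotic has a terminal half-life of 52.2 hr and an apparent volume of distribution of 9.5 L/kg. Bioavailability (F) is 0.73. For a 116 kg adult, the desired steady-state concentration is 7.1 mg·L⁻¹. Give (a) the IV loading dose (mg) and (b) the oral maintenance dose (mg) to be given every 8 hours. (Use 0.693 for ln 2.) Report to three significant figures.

(a) 7820 mg; (b) 1140 mg

Vd(total) = 116 kg × 9.5 L/kg = 1102 L
LD = Vd × C = 1102 × 7.1 = 7824 mg
CL = 0.693 × Vd / t½ = 0.693 × 1102 / 52.2 = 14.63 L/h
D = CL × Css × τ / F = 14.63 × 7.1 × 8 / 0.73 = 1138 mg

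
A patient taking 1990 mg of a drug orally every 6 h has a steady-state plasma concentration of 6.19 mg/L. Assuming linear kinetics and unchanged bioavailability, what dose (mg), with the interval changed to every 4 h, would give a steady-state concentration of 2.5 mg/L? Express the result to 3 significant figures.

536 mg

For first-order elimination, Css ∝ F·D/(CL·τ); F and CL are unchanged, so Css ∝ D/τ.
D₂ = D₁ × (Css,target / Css,current) × (τ₂/τ₁) = 1990 × (2.5/6.19) × (4/6) = 535.8 mg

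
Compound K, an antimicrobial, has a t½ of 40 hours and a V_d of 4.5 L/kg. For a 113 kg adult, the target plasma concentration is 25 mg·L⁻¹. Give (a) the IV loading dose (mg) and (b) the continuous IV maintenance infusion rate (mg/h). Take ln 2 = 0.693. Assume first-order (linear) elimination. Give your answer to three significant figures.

Vd = 4.5 L/kg × 113 kg = 508.5 L
LD = Vd × C = 508.5 × 25 = 12710 mg
CL = 0.693 × Vd / t½ = 0.693 × 508.5 / 40 = 8.810 L/h
Infusion rate = CL × Css = 8.810 × 25 = 220.3 mg/h

(a) 12700 mg; (b) 220 mg/h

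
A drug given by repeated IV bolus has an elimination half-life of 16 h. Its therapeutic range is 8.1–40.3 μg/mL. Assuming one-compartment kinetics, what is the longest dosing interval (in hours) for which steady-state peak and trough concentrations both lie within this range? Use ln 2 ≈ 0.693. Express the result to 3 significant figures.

k = 0.693 / t½ = 0.693 / 16 = 0.04331 h⁻¹
Between IV bolus doses, concentration decays as C = C₀·e^(−kτ), so C_peak/C_trough = e^(kτ).
τ_max = ln(C_peak/C_trough) / k = ln(40.3/8.1) / 0.04331 = 1.604 / 0.04331 = 37.04 h

37.0 h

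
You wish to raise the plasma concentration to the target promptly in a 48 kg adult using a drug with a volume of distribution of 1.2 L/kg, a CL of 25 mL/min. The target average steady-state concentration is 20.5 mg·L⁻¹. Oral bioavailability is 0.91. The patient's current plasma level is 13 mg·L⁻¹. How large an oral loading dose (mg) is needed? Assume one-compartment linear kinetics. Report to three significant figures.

Total Vd = 1.2 × 48 = 57.60 L
Concentration deficit ΔC = 20.5 − 13 = 7.500 mg/L
LD = Vd × ΔC / F = 57.60 × 7.500 / 0.91 = 474.7 mg

475 mg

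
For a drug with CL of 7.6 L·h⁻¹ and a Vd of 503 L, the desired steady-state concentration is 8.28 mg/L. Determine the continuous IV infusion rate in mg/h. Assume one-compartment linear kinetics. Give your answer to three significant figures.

Rate = CL × Css = 7.600 × 8.28 = 62.93 mg/h

62.9 mg/h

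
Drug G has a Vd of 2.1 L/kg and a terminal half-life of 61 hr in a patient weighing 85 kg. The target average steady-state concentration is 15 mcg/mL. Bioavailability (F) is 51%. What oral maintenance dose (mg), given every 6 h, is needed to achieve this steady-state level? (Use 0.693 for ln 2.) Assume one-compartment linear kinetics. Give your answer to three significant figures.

Vd(total) = 85 kg × 2.1 L/kg = 178.5 L
CL = 0.693 × Vd / t½ = 0.693 × 178.5 / 61 = 2.028 L/h
D = CL × Css × τ / F = 2.028 × 15 × 6 / 0.51 = 357.9 mg

358 mg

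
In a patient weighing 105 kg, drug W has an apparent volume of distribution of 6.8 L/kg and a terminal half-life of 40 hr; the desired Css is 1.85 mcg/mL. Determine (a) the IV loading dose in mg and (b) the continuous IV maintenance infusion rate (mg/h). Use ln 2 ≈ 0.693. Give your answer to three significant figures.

(a) 1320 mg; (b) 22.9 mg/h

Vd = 6.8 L/kg × 105 kg = 714.0 L
LD = Vd × C = 714.0 × 1.85 = 1321 mg
CL = 0.693 × Vd / t½ = 0.693 × 714.0 / 40 = 12.37 L/h
Infusion rate = CL × Css = 12.37 × 1.85 = 22.88 mg/h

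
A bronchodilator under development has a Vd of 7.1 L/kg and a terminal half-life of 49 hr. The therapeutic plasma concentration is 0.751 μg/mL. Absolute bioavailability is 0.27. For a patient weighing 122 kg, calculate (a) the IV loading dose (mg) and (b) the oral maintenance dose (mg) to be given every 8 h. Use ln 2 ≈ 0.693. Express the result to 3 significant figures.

(a) 651 mg; (b) 273 mg

Vd = 7.1 L/kg × 122 kg = 866.2 L
LD = Vd × C = 866.2 × 0.751 = 650.5 mg
CL = 0.693 × Vd / t½ = 0.693 × 866.2 / 49 = 12.25 L/h
D = CL × Css × τ / F = 12.25 × 0.751 × 8 / 0.27 = 272.6 mg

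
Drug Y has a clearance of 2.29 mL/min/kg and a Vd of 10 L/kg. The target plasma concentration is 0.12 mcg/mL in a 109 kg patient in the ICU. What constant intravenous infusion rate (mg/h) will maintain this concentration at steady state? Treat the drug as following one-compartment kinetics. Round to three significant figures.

1.80 mg/h

CL = 2.29 mL/min/kg × 109 kg = 249.6 mL/min = 249.6 × 60/1000 = 14.98 L/h
Rate = CL × Css = 14.98 × 0.12 = 1.798 mg/h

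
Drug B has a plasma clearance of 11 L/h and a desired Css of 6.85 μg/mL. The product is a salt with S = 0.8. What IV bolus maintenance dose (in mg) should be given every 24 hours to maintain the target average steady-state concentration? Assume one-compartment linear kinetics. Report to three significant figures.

2260 mg

At steady state, dose per interval replaces the amount cleared in that interval: S·D/τ = CL·Css.
D = CL × Css × τ / S = 11.00 × 6.85 × 24 / 0.8 = 2261 mg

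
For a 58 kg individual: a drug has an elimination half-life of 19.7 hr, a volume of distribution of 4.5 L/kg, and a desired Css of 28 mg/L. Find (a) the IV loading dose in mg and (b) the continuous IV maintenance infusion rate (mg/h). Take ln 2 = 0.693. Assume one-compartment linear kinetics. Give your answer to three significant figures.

Total Vd = 4.5 × 58 = 261.0 L
LD = Vd × C = 261.0 × 28 = 7308 mg
CL = 0.693 × Vd / t½ = 0.693 × 261.0 / 19.7 = 9.181 L/h
Infusion rate = CL × Css = 9.181 × 28 = 257.1 mg/h

(a) 7310 mg; (b) 257 mg/h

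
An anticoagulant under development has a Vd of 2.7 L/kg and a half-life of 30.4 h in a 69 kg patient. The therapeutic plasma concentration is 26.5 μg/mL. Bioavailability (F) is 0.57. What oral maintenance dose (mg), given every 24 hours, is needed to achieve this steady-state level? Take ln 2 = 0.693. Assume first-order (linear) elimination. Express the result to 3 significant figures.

Vd = 2.7 L/kg × 69 kg = 186.3 L
CL = 0.693 × Vd / t½ = 0.693 × 186.3 / 30.4 = 4.247 L/h
D = CL × Css × τ / F = 4.247 × 26.5 × 24 / 0.57 = 4739 mg

4740 mg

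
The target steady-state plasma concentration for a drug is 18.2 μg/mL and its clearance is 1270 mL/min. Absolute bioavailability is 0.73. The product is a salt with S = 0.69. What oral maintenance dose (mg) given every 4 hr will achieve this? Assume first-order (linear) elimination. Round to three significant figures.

11000 mg

CL = 1270 mL/min × 60/1000 = 76.20 L/h
D = CL × Css × τ / F / S = 76.20 × 18.2 × 4 / 0.73 / 0.69 = 11010 mg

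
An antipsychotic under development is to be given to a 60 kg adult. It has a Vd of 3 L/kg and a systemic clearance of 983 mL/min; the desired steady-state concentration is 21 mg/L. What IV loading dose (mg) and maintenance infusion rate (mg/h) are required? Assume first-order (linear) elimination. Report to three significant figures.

(a) 3780 mg; (b) 1240 mg/h

Total Vd = 3 × 60 = 180.0 L
LD = Vd · C_target = 180.0 × 21 = 3780 mg
CL = 983 mL/min × 60/1000 = 58.98 L/h
Infusion rate = 58.98 L/h × 21 mg/L = 1239 mg/h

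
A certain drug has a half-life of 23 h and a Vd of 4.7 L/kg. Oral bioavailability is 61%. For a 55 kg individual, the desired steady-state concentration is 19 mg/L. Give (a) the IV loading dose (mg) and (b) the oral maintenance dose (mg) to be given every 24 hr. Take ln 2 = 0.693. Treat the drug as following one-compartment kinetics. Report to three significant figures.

(a) 4910 mg; (b) 5820 mg

Vd = 4.7 L/kg × 55 kg = 258.5 L
LD = Vd × C = 258.5 × 19 = 4912 mg
CL = 0.693 × Vd / t½ = 0.693 × 258.5 / 23 = 7.789 L/h
D = CL × Css × τ / F = 7.789 × 19 × 24 / 0.61 = 5823 mg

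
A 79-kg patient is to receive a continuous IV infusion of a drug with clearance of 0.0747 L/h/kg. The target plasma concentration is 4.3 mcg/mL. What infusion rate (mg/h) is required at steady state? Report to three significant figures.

CL = 0.0747 L/h/kg × 79 kg = 5.901 L/h
At steady state, infusion rate equals elimination rate: rate in = CL × Css.
R₀ = 5.901 × 4.3 = 25.37 mg/h

25.4 mg/h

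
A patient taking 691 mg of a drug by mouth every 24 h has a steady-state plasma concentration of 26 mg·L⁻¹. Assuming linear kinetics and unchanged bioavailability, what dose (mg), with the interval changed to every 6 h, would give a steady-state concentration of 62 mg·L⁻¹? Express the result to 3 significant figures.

With linear kinetics, Css is proportional to dose rate (D/τ) at fixed clearance.
D₂ = D₁ × (Css,target / Css,current) × (τ₂/τ₁) = 691 × (62/26) × (6/24) = 411.9 mg

412 mg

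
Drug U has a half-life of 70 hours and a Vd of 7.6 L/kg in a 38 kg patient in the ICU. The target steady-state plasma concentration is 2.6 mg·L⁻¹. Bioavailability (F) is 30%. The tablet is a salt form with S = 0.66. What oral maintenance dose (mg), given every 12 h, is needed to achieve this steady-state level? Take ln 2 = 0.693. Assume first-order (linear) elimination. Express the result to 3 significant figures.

451 mg

Total Vd = 7.6 × 38 = 288.8 L
CL = 0.693 × Vd / t½ = 0.693 × 288.8 / 70 = 2.859 L/h
D = CL × Css × τ / F / S = 2.859 × 2.6 × 12 / 0.3 / 0.66 = 450.5 mg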